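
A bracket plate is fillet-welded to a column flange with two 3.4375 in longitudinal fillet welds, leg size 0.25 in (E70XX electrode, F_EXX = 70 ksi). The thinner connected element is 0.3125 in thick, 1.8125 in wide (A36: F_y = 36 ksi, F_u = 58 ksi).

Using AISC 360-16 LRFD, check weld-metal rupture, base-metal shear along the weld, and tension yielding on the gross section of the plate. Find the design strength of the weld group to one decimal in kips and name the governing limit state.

18.4 kips (gross-section yield governs)

Weld metal: throat = 0.707×0.25 = 0.17675 in, L = 2×3.4375 = 6.875 in. φR_n = 0.75 × 0.6 × 70 × 0.17675 × 6.875 = 38.3 kips.
Base metal shear (0.3125 in plate): yield φR_n = 1.0×0.6×36×0.3125×6.875 = 46.4 kips; rupture φR_n = 0.75×0.6×58×0.3125×6.875 = 56.1 kips; take 46.4 kips (yield).
Tension yield (gross): A_g = 1.8125×0.3125 = 0.56641 in². φR_n = 0.90 × 36 × 0.56641 = 18.4 kips.
Governing: min(38.3, 46.4, 18.4) = 18.4 kips → gross-section yield.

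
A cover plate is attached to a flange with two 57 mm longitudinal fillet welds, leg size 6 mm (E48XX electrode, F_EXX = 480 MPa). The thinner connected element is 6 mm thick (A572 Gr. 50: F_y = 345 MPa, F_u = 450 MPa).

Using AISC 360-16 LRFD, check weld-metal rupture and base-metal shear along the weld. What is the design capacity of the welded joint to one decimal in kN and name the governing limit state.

104.5 kN (weld metal governs)

Weld metal: throat = 0.707×6 = 4.242 mm, L = 2×57 = 114 mm. φR_n = 0.75 × 0.6 × 480 × 4.242 × 114 = 104.5 kN.
Base metal shear (6 mm plate): yield φR_n = 1.0×0.6×345×6×114 = 141.6 kN; rupture φR_n = 0.75×0.6×450×6×114 = 138.5 kN; take 138.5 kN (rupture).
Governing: min(104.5, 138.5) = 104.5 kN → weld metal.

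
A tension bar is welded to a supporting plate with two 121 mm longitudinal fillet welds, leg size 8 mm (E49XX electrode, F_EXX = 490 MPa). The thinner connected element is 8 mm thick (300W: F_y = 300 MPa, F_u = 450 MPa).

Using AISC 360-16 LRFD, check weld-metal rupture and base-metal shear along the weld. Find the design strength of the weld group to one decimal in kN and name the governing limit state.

Weld metal: throat = 0.707×8 = 5.656 mm, L = 2×121 = 242 mm. φR_n = 0.75 × 0.6 × 490 × 5.656 × 242 = 301.8 kN.
Base metal shear (8 mm plate): yield φR_n = 1.0×0.6×300×8×242 = 348.5 kN; rupture φR_n = 0.75×0.6×450×8×242 = 392.0 kN; take 348.5 kN (yield).
Governing: min(301.8, 348.5) = 301.8 kN → weld metal.

301.8 kN (weld metal governs)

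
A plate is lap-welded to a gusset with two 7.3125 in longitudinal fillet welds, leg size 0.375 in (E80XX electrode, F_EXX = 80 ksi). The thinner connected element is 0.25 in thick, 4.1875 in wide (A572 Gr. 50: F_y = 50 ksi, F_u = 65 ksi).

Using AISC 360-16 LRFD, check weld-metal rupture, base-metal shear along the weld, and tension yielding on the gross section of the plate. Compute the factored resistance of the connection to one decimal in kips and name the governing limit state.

Weld metal: throat = 0.707×0.375 = 0.26513 in, L = 2×7.3125 = 14.625 in. φR_n = 0.75 × 0.6 × 80 × 0.26513 × 14.625 = 139.6 kips.
Base metal shear (0.25 in plate): yield φR_n = 1.0×0.6×50×0.25×14.625 = 109.7 kips; rupture φR_n = 0.75×0.6×65×0.25×14.625 = 106.9 kips; take 106.9 kips (rupture).
Tension yield (gross): A_g = 4.1875×0.25 = 1.0469 in². φR_n = 0.90 × 50 × 1.0469 = 47.1 kips.
Governing: min(139.6, 106.9, 47.1) = 47.1 kips → gross-section yield.

47.1 kips (gross-section yield governs)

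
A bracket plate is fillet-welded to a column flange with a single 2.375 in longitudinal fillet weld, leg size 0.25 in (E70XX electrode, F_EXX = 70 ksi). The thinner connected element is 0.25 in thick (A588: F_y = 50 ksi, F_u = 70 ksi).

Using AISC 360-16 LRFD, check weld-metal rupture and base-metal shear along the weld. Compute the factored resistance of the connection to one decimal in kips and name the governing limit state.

13.2 kips (weld metal governs)

Weld metal: throat = 0.707×0.25 = 0.17675 in, L = 2.375 in. φR_n = 0.75 × 0.6 × 70 × 0.17675 × 2.375 = 13.2 kips.
Base metal shear (0.25 in plate): yield φR_n = 1.0×0.6×50×0.25×2.375 = 17.8 kips; rupture φR_n = 0.75×0.6×70×0.25×2.375 = 18.7 kips; take 17.8 kips (yield).
Governing: min(13.2, 17.8) = 13.2 kips → weld metal.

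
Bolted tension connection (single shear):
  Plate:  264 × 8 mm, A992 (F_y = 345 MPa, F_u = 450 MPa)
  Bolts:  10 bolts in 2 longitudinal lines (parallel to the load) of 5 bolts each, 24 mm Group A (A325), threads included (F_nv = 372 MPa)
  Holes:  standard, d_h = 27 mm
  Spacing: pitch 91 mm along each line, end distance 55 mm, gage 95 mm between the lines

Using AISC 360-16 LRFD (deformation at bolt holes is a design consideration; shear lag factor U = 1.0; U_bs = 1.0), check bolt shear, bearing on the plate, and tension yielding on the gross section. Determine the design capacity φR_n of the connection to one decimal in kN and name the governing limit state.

Bolt shear: A_b = π(24)²/4 = 452.39 mm². φR_n = 0.75 × 372 × 452.39 × 10 × 1 = 1262.2 kN.
Bearing (8 mm plate, F_u = 450 MPa): end bolts L_c = 55 − 27/2 = 41.5, R_n = min(1.2×41.5×8×450, 2.4×24×8×450) = 179.28 kN/bolt; interior L_c = 91 − 27 = 64, R_n = 207.36 kN/bolt. φR_n = 0.75 × (2×179.28 + 8×207.36) = 1513.1 kN.
Tension yield (gross): A_g = 264×8 = 2112 mm². φR_n = 0.90 × 345 × 2112 = 655.8 kN.
Governing: min(1262.2, 1513.1, 655.8) = 655.8 kN → gross-section yield.

655.8 kN (gross-section yield governs)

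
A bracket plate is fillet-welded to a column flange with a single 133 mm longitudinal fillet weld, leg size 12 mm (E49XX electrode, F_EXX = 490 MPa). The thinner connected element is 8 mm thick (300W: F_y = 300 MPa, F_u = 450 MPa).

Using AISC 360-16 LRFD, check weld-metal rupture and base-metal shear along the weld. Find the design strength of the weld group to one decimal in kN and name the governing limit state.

191.5 kN (base-metal shear governs)

Weld metal: throat = 0.707×12 = 8.484 mm, L = 133 mm. φR_n = 0.75 × 0.6 × 490 × 8.484 × 133 = 248.8 kN.
Base metal shear (8 mm plate): yield φR_n = 1.0×0.6×300×8×133 = 191.5 kN; rupture φR_n = 0.75×0.6×450×8×133 = 215.5 kN; take 191.5 kN (yield).
Governing: min(248.8, 191.5) = 191.5 kN → base-metal shear.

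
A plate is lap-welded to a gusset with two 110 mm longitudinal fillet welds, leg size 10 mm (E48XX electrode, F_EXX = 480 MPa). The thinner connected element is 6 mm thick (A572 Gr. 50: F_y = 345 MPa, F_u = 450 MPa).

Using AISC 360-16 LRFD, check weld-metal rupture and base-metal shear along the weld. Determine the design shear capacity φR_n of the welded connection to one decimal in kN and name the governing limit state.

267.3 kN (base-metal shear governs)

Weld metal: throat = 0.707×10 = 7.07 mm, L = 2×110 = 220 mm. φR_n = 0.75 × 0.6 × 480 × 7.07 × 220 = 336.0 kN.
Base metal shear (6 mm plate): yield φR_n = 1.0×0.6×345×6×220 = 273.2 kN; rupture φR_n = 0.75×0.6×450×6×220 = 267.3 kN; take 267.3 kN (rupture).
Governing: min(336.0, 267.3) = 267.3 kN → base-metal shear.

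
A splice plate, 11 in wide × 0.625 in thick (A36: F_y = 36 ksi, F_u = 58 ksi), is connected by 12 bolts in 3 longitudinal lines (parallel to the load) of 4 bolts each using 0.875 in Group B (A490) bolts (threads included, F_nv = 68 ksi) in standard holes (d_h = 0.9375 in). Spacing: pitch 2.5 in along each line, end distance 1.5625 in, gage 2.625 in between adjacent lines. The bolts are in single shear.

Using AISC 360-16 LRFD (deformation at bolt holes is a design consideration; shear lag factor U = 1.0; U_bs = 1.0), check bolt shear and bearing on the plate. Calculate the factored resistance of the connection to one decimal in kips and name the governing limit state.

368.0 kips (bolt shear governs)

Bolt shear: A_b = π(0.875)²/4 = 0.60132 in². φR_n = 0.75 × 68 × 0.60132 × 12 × 1 = 368.0 kips.
Bearing (0.625 in plate, F_u = 58 ksi): end bolts L_c = 1.5625 − 0.9375/2 = 1.09375, R_n = min(1.2×1.09375×0.625×58, 2.4×0.875×0.625×58) = 47.578 kips/bolt; interior L_c = 2.5 − 0.9375 = 1.5625, R_n = 67.969 kips/bolt. φR_n = 0.75 × (3×47.578 + 9×67.969) = 565.8 kips.
Governing: min(368.0, 565.8) = 368.0 kips → bolt shear.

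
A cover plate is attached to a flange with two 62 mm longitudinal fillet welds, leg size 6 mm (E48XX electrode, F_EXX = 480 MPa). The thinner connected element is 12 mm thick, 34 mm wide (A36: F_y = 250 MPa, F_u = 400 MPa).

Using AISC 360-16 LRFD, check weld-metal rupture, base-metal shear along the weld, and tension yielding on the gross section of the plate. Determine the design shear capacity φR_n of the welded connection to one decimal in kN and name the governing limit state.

Weld metal: throat = 0.707×6 = 4.242 mm, L = 2×62 = 124 mm. φR_n = 0.75 × 0.6 × 480 × 4.242 × 124 = 113.6 kN.
Base metal shear (12 mm plate): yield φR_n = 1.0×0.6×250×12×124 = 223.2 kN; rupture φR_n = 0.75×0.6×400×12×124 = 267.8 kN; take 223.2 kN (yield).
Tension yield (gross): A_g = 34×12 = 408 mm². φR_n = 0.90 × 250 × 408 = 91.8 kN.
Governing: min(113.6, 223.2, 91.8) = 91.8 kN → gross-section yield.

91.8 kN (gross-section yield governs)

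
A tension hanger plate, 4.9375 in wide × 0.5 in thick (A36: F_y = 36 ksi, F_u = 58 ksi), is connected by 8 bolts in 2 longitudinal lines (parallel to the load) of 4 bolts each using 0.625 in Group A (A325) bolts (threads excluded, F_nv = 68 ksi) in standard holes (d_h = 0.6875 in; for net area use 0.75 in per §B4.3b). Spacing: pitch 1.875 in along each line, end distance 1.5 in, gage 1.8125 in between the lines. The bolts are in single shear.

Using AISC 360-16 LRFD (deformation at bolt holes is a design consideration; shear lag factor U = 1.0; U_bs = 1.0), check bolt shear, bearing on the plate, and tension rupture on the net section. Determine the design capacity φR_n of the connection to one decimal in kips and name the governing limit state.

Bolt shear: A_b = π(0.625)²/4 = 0.3068 in². φR_n = 0.75 × 68 × 0.3068 × 8 × 1 = 125.2 kips.
Bearing (0.5 in plate, F_u = 58 ksi): end bolts L_c = 1.5 − 0.6875/2 = 1.15625, R_n = min(1.2×1.15625×0.5×58, 2.4×0.625×0.5×58) = 40.238 kips/bolt; interior L_c = 1.875 − 0.6875 = 1.1875, R_n = 41.325 kips/bolt. φR_n = 0.75 × (2×40.238 + 6×41.325) = 246.3 kips.
Tension rupture (net): A_n = (4.9375 − 2×0.75)×0.5 = 1.7188 in² (U = 1.0, A_e = A_n). φR_n = 0.75 × 58 × 1.7188 = 74.8 kips.
Governing: min(125.2, 246.3, 74.8) = 74.8 kips → net-section rupture.

74.8 kips (net-section rupture governs)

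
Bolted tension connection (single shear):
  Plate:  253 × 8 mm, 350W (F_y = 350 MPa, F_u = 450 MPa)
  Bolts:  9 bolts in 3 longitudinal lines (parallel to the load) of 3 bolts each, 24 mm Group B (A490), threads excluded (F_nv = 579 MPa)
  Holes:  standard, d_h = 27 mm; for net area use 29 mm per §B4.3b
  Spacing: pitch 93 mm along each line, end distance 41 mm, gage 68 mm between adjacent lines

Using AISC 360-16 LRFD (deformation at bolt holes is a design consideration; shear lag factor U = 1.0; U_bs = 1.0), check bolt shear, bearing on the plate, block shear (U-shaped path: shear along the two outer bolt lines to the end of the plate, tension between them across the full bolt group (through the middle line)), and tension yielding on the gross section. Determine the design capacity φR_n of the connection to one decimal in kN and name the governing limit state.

637.6 kN (gross-section yield governs)

Bolt shear: A_b = π(24)²/4 = 452.39 mm². φR_n = 0.75 × 579 × 452.39 × 9 × 1 = 1768.1 kN.
Bearing (8 mm plate, F_u = 450 MPa): end bolts L_c = 41 − 27/2 = 27.5, R_n = min(1.2×27.5×8×450, 2.4×24×8×450) = 118.8 kN/bolt; interior L_c = 93 − 27 = 66, R_n = 207.36 kN/bolt. φR_n = 0.75 × (3×118.8 + 6×207.36) = 1200.4 kN.
Block shear: shear path 2×[41+2×93] = 2×227 mm, A_gv = 3632, A_nv = 2×(227 − 2.5×29)×8 = 2472 mm²; tension across gage: (136 − 2×29)×8 = 624 mm². R_n = min(0.6×450×2472, 0.6×350×3632) + 1.0×450×624 = min(667.44, 762.72) + 280.8 = 948.24 kN. φR_n = 0.75 × 948.24 = 711.2 kN.
Tension yield (gross): A_g = 253×8 = 2024 mm². φR_n = 0.90 × 350 × 2024 = 637.6 kN.
Governing: min(1768.1, 1200.4, 711.2, 637.6) = 637.6 kN → gross-section yield.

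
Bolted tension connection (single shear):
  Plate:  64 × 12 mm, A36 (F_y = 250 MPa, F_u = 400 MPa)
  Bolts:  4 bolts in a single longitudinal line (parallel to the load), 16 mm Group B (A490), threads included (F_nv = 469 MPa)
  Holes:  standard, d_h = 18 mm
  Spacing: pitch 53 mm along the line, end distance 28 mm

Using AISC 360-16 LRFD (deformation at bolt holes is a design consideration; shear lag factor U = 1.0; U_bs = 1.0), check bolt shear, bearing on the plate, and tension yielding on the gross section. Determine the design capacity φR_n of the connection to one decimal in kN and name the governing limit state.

172.8 kN (gross-section yield governs)

Bolt shear: A_b = π(16)²/4 = 201.06 mm². φR_n = 0.75 × 469 × 201.06 × 4 × 1 = 282.9 kN.
Bearing (12 mm plate, F_u = 400 MPa): end bolts L_c = 28 − 18/2 = 19, R_n = min(1.2×19×12×400, 2.4×16×12×400) = 109.44 kN/bolt; interior L_c = 53 − 18 = 35, R_n = 184.32 kN/bolt. φR_n = 0.75 × (1×109.44 + 3×184.32) = 496.8 kN.
Tension yield (gross): A_g = 64×12 = 768 mm². φR_n = 0.90 × 250 × 768 = 172.8 kN.
Governing: min(282.9, 496.8, 172.8) = 172.8 kN → gross-section yield.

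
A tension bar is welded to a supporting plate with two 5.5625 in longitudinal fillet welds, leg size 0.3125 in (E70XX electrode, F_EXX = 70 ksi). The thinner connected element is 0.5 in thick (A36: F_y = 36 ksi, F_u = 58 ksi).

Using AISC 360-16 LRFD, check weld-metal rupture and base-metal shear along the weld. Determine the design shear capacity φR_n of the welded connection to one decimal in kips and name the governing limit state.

77.4 kips (weld metal governs)

Weld metal: throat = 0.707×0.3125 = 0.22094 in, L = 2×5.5625 = 11.125 in. φR_n = 0.75 × 0.6 × 70 × 0.22094 × 11.125 = 77.4 kips.
Base metal shear (0.5 in plate): yield φR_n = 1.0×0.6×36×0.5×11.125 = 120.2 kips; rupture φR_n = 0.75×0.6×58×0.5×11.125 = 145.2 kips; take 120.2 kips (yield).
Governing: min(77.4, 120.2) = 77.4 kips → weld metal.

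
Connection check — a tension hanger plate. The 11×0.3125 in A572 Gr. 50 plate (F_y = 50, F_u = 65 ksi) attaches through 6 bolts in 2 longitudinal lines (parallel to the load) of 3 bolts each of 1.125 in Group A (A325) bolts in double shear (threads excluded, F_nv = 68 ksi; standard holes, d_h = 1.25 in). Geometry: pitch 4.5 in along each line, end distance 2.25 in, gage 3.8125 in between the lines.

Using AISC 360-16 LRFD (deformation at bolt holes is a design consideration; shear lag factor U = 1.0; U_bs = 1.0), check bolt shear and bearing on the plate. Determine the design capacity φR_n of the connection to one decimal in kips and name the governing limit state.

Bolt shear: A_b = π(1.125)²/4 = 0.99402 in². φR_n = 0.75 × 68 × 0.99402 × 6 × 2 = 608.3 kips.
Bearing (0.3125 in plate, F_u = 65 ksi): end bolts L_c = 2.25 − 1.25/2 = 1.625, R_n = min(1.2×1.625×0.3125×65, 2.4×1.125×0.3125×65) = 39.609 kips/bolt; interior L_c = 4.5 − 1.25 = 3.25, R_n = 54.844 kips/bolt. φR_n = 0.75 × (2×39.609 + 4×54.844) = 223.9 kips.
Governing: min(608.3, 223.9) = 223.9 kips → bearing.

223.9 kips (bearing governs)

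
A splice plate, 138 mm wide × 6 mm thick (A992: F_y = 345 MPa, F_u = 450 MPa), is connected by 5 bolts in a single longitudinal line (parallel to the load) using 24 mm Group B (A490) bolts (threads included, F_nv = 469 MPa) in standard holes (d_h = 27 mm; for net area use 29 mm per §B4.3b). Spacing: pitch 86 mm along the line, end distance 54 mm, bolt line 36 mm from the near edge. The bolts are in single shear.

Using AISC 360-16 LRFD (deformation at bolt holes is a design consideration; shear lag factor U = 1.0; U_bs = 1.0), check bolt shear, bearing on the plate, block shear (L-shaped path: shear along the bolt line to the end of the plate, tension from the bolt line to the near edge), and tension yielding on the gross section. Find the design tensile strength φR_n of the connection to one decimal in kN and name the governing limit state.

Bolt shear: A_b = π(24)²/4 = 452.39 mm². φR_n = 0.75 × 469 × 452.39 × 5 × 1 = 795.6 kN.
Bearing (6 mm plate, F_u = 450 MPa): end bolts L_c = 54 − 27/2 = 40.5, R_n = min(1.2×40.5×6×450, 2.4×24×6×450) = 131.22 kN/bolt; interior L_c = 86 − 27 = 59, R_n = 155.52 kN/bolt. φR_n = 0.75 × (1×131.22 + 4×155.52) = 565.0 kN.
Block shear: shear path 1×[54+4×86] = 1×398 mm, A_gv = 2388, A_nv = 1×(398 − 4.5×29)×6 = 1605 mm²; tension to near edge: (36 − 0.5×29)×6 = 129 mm². R_n = min(0.6×450×1605, 0.6×345×2388) + 1.0×450×129 = min(433.35, 494.32) + 58.05 = 491.4 kN. φR_n = 0.75 × 491.4 = 368.6 kN.
Tension yield (gross): A_g = 138×6 = 828 mm². φR_n = 0.90 × 345 × 828 = 257.1 kN.
Governing: min(795.6, 565.0, 368.6, 257.1) = 257.1 kN → gross-section yield.

257.1 kN (gross-section yield governs)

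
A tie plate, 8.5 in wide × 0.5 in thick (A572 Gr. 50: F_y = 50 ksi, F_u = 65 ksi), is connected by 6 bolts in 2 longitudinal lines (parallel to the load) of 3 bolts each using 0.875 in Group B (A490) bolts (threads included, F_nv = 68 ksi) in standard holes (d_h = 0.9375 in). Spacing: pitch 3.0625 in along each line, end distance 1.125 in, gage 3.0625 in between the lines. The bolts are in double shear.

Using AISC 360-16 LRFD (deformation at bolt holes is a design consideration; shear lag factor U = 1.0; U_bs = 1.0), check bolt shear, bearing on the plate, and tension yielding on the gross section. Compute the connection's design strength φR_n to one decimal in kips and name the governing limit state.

191.3 kips (gross-section yield governs)

Bolt shear: A_b = π(0.875)²/4 = 0.60132 in². φR_n = 0.75 × 68 × 0.60132 × 6 × 2 = 368.0 kips.
Bearing (0.5 in plate, F_u = 65 ksi): end bolts L_c = 1.125 − 0.9375/2 = 0.65625, R_n = min(1.2×0.65625×0.5×65, 2.4×0.875×0.5×65) = 25.594 kips/bolt; interior L_c = 3.0625 − 0.9375 = 2.125, R_n = 68.25 kips/bolt. φR_n = 0.75 × (2×25.594 + 4×68.25) = 243.1 kips.
Tension yield (gross): A_g = 8.5×0.5 = 4.25 in². φR_n = 0.90 × 50 × 4.25 = 191.3 kips.
Governing: min(368.0, 243.1, 191.3) = 191.3 kips → gross-section yield.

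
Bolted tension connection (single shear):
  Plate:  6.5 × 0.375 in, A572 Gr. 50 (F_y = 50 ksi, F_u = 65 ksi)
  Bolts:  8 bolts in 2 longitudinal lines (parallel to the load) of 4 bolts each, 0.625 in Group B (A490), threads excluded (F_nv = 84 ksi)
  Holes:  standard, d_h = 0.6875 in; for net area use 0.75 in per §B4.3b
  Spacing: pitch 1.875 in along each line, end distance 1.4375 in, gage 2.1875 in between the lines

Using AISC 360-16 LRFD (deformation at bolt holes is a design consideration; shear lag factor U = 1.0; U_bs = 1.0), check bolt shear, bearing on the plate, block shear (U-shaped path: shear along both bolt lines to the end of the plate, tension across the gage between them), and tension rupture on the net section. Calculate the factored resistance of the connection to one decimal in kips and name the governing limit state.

Bolt shear: A_b = π(0.625)²/4 = 0.3068 in². φR_n = 0.75 × 84 × 0.3068 × 8 × 1 = 154.6 kips.
Bearing (0.375 in plate, F_u = 65 ksi): end bolts L_c = 1.4375 − 0.6875/2 = 1.09375, R_n = min(1.2×1.09375×0.375×65, 2.4×0.625×0.375×65) = 31.992 kips/bolt; interior L_c = 1.875 − 0.6875 = 1.1875, R_n = 34.734 kips/bolt. φR_n = 0.75 × (2×31.992 + 6×34.734) = 204.3 kips.
Block shear: shear path 2×[1.4375+3×1.875] = 2×7.0625 in, A_gv = 5.2969, A_nv = 2×(7.0625 − 3.5×0.75)×0.375 = 3.3281 in²; tension across gage: (2.1875 − 1×0.75)×0.375 = 0.53906 in². R_n = min(0.6×65×3.3281, 0.6×50×5.2969) + 1.0×65×0.53906 = min(129.8, 158.91) + 35.039 = 164.84 kips. φR_n = 0.75 × 164.84 = 123.6 kips.
Tension rupture (net): A_n = (6.5 − 2×0.75)×0.375 = 1.875 in² (U = 1.0, A_e = A_n). φR_n = 0.75 × 65 × 1.875 = 91.4 kips.
Governing: min(154.6, 204.3, 123.6, 91.4) = 91.4 kips → net-section rupture.

91.4 kips (net-section rupture governs)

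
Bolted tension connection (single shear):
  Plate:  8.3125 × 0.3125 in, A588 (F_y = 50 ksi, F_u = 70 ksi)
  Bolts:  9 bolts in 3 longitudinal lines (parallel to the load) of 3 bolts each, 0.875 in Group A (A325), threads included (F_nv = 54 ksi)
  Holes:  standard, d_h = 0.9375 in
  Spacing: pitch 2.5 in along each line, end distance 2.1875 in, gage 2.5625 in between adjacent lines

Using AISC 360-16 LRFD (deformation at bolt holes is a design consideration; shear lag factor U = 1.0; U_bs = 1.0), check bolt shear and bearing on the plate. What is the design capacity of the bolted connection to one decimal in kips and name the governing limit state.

Bolt shear: A_b = π(0.875)²/4 = 0.60132 in². φR_n = 0.75 × 54 × 0.60132 × 9 × 1 = 219.2 kips.
Bearing (0.3125 in plate, F_u = 70 ksi): end bolts L_c = 2.1875 − 0.9375/2 = 1.71875, R_n = min(1.2×1.71875×0.3125×70, 2.4×0.875×0.3125×70) = 45.117 kips/bolt; interior L_c = 2.5 − 0.9375 = 1.5625, R_n = 41.016 kips/bolt. φR_n = 0.75 × (3×45.117 + 6×41.016) = 286.1 kips.
Governing: min(219.2, 286.1) = 219.2 kips → bolt shear.

219.2 kips (bolt shear governs)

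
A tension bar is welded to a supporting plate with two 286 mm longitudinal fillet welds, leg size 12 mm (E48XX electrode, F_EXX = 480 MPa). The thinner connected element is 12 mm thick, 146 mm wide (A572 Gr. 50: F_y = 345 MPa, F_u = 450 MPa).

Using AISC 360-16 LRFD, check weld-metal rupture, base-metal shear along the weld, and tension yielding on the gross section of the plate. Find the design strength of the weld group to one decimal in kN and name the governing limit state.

Weld metal: throat = 0.707×12 = 8.484 mm, L = 2×286 = 572 mm. φR_n = 0.75 × 0.6 × 480 × 8.484 × 572 = 1048.2 kN.
Base metal shear (12 mm plate): yield φR_n = 1.0×0.6×345×12×572 = 1420.8 kN; rupture φR_n = 0.75×0.6×450×12×572 = 1390.0 kN; take 1390.0 kN (rupture).
Tension yield (gross): A_g = 146×12 = 1752 mm². φR_n = 0.90 × 345 × 1752 = 544.0 kN.
Governing: min(1048.2, 1390.0, 544.0) = 544.0 kN → gross-section yield.

544.0 kN (gross-section yield governs)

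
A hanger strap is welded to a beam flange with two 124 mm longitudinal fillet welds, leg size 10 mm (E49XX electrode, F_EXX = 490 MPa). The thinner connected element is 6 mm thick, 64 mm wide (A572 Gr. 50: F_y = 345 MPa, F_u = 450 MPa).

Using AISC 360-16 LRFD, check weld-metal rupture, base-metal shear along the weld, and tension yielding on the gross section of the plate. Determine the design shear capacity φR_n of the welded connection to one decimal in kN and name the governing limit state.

Weld metal: throat = 0.707×10 = 7.07 mm, L = 2×124 = 248 mm. φR_n = 0.75 × 0.6 × 490 × 7.07 × 248 = 386.6 kN.
Base metal shear (6 mm plate): yield φR_n = 1.0×0.6×345×6×248 = 308.0 kN; rupture φR_n = 0.75×0.6×450×6×248 = 301.3 kN; take 301.3 kN (rupture).
Tension yield (gross): A_g = 64×6 = 384 mm². φR_n = 0.90 × 345 × 384 = 119.2 kN.
Governing: min(386.6, 301.3, 119.2) = 119.2 kN → gross-section yield.

119.2 kN (gross-section yield governs)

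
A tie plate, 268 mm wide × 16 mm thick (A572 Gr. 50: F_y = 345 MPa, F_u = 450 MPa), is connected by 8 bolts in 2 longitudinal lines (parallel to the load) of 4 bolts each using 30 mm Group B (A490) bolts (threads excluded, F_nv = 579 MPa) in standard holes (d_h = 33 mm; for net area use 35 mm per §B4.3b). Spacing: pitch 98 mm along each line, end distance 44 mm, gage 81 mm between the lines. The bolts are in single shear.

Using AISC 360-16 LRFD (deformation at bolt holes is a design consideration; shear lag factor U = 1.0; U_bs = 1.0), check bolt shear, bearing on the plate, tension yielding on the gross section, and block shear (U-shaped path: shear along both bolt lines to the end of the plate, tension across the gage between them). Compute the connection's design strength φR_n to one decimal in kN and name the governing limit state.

1331.4 kN (gross-section yield governs)

Bolt shear: A_b = π(30)²/4 = 706.86 mm². φR_n = 0.75 × 579 × 706.86 × 8 × 1 = 2455.6 kN.
Bearing (16 mm plate, F_u = 450 MPa): end bolts L_c = 44 − 33/2 = 27.5, R_n = min(1.2×27.5×16×450, 2.4×30×16×450) = 237.6 kN/bolt; interior L_c = 98 − 33 = 65, R_n = 518.4 kN/bolt. φR_n = 0.75 × (2×237.6 + 6×518.4) = 2689.2 kN.
Tension yield (gross): A_g = 268×16 = 4288 mm². φR_n = 0.90 × 345 × 4288 = 1331.4 kN.
Block shear: shear path 2×[44+3×98] = 2×338 mm, A_gv = 10816, A_nv = 2×(338 − 3.5×35)×16 = 6896 mm²; tension across gage: (81 − 1×35)×16 = 736 mm². R_n = min(0.6×450×6896, 0.6×345×10816) + 1.0×450×736 = min(1861.9, 2238.9) + 331.2 = 2193.1 kN. φR_n = 0.75 × 2193.1 = 1644.8 kN.
Governing: min(2455.6, 2689.2, 1331.4, 1644.8) = 1331.4 kN → gross-section yield.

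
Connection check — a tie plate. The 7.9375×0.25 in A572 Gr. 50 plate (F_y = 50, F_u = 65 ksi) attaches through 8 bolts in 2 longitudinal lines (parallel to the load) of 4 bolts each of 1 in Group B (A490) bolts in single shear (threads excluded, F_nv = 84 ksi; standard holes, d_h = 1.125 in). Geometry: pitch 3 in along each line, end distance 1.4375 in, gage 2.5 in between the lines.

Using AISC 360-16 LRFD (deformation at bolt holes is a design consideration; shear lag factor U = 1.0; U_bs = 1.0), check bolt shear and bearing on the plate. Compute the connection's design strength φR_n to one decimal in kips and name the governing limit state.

190.1 kips (bearing governs)

Bolt shear: A_b = π(1)²/4 = 0.7854 in². φR_n = 0.75 × 84 × 0.7854 × 8 × 1 = 395.8 kips.
Bearing (0.25 in plate, F_u = 65 ksi): end bolts L_c = 1.4375 − 1.125/2 = 0.875, R_n = min(1.2×0.875×0.25×65, 2.4×1×0.25×65) = 17.063 kips/bolt; interior L_c = 3 − 1.125 = 1.875, R_n = 36.563 kips/bolt. φR_n = 0.75 × (2×17.063 + 6×36.563) = 190.1 kips.
Governing: min(395.8, 190.1) = 190.1 kips → bearing.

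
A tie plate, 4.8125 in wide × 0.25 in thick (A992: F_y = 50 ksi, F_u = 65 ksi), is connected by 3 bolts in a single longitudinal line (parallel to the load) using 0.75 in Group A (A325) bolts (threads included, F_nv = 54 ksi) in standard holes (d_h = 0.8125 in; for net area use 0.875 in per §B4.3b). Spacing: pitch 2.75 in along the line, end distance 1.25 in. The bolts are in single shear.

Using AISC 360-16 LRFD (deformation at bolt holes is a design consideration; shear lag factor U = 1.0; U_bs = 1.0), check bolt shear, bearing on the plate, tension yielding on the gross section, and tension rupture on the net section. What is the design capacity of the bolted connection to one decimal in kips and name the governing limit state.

48.0 kips (net-section rupture governs)

Bolt shear: A_b = π(0.75)²/4 = 0.44179 in². φR_n = 0.75 × 54 × 0.44179 × 3 × 1 = 53.7 kips.
Bearing (0.25 in plate, F_u = 65 ksi): end bolts L_c = 1.25 − 0.8125/2 = 0.84375, R_n = min(1.2×0.84375×0.25×65, 2.4×0.75×0.25×65) = 16.453 kips/bolt; interior L_c = 2.75 − 0.8125 = 1.9375, R_n = 29.25 kips/bolt. φR_n = 0.75 × (1×16.453 + 2×29.25) = 56.2 kips.
Tension yield (gross): A_g = 4.8125×0.25 = 1.2031 in². φR_n = 0.90 × 50 × 1.2031 = 54.1 kips.
Tension rupture (net): A_n = (4.8125 − 1×0.875)×0.25 = 0.98438 in² (U = 1.0, A_e = A_n). φR_n = 0.75 × 65 × 0.98438 = 48.0 kips.
Governing: min(53.7, 56.2, 54.1, 48.0) = 48.0 kips → net-section rupture.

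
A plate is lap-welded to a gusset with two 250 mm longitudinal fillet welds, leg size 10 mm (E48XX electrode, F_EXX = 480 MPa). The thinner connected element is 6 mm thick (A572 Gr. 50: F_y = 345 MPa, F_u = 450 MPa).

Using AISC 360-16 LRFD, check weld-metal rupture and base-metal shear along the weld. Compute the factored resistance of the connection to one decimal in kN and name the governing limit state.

Weld metal: throat = 0.707×10 = 7.07 mm, L = 2×250 = 500 mm. φR_n = 0.75 × 0.6 × 480 × 7.07 × 500 = 763.6 kN.
Base metal shear (6 mm plate): yield φR_n = 1.0×0.6×345×6×500 = 621.0 kN; rupture φR_n = 0.75×0.6×450×6×500 = 607.5 kN; take 607.5 kN (rupture).
Governing: min(763.6, 607.5) = 607.5 kN → base-metal shear.

607.5 kN (base-metal shear governs)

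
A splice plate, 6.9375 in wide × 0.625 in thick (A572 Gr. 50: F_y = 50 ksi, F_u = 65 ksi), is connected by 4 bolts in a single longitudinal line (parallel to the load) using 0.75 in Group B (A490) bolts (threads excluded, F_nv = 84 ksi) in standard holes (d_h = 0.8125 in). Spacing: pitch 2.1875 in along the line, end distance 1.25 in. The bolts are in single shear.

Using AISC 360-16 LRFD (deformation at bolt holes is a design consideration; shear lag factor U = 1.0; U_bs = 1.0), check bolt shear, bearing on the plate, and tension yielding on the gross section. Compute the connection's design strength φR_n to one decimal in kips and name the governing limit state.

111.3 kips (bolt shear governs)

Bolt shear: A_b = π(0.75)²/4 = 0.44179 in². φR_n = 0.75 × 84 × 0.44179 × 4 × 1 = 111.3 kips.
Bearing (0.625 in plate, F_u = 65 ksi): end bolts L_c = 1.25 − 0.8125/2 = 0.84375, R_n = min(1.2×0.84375×0.625×65, 2.4×0.75×0.625×65) = 41.133 kips/bolt; interior L_c = 2.1875 − 0.8125 = 1.375, R_n = 67.031 kips/bolt. φR_n = 0.75 × (1×41.133 + 3×67.031) = 181.7 kips.
Tension yield (gross): A_g = 6.9375×0.625 = 4.3359 in². φR_n = 0.90 × 50 × 4.3359 = 195.1 kips.
Governing: min(111.3, 181.7, 195.1) = 111.3 kips → bolt shear.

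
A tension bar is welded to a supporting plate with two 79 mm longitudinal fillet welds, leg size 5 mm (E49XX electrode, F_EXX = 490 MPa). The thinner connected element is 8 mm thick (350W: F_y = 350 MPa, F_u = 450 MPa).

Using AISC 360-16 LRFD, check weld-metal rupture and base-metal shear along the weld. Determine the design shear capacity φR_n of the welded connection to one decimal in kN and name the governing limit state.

Weld metal: throat = 0.707×5 = 3.535 mm, L = 2×79 = 158 mm. φR_n = 0.75 × 0.6 × 490 × 3.535 × 158 = 123.2 kN.
Base metal shear (8 mm plate): yield φR_n = 1.0×0.6×350×8×158 = 265.4 kN; rupture φR_n = 0.75×0.6×450×8×158 = 256.0 kN; take 256.0 kN (rupture).
Governing: min(123.2, 256.0) = 123.2 kN → weld metal.

123.2 kN (weld metal governs)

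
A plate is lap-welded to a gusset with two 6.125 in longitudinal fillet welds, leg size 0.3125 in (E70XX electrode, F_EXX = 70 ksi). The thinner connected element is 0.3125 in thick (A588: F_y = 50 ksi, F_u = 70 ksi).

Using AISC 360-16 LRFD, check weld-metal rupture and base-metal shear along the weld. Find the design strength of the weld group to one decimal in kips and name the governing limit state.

Weld metal: throat = 0.707×0.3125 = 0.22094 in, L = 2×6.125 = 12.25 in. φR_n = 0.75 × 0.6 × 70 × 0.22094 × 12.25 = 85.3 kips.
Base metal shear (0.3125 in plate): yield φR_n = 1.0×0.6×50×0.3125×12.25 = 114.8 kips; rupture φR_n = 0.75×0.6×70×0.3125×12.25 = 120.6 kips; take 114.8 kips (yield).
Governing: min(85.3, 114.8) = 85.3 kips → weld metal.

85.3 kips (weld metal governs)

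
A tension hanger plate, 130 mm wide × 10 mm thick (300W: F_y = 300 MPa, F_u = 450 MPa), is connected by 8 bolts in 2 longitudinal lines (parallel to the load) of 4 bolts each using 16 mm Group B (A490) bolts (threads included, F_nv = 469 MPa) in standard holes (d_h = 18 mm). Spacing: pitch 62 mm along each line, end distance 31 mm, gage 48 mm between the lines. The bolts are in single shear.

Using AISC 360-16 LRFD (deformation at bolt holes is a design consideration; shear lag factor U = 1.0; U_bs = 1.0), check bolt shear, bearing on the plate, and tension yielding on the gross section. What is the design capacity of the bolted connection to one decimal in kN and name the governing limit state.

Bolt shear: A_b = π(16)²/4 = 201.06 mm². φR_n = 0.75 × 469 × 201.06 × 8 × 1 = 565.8 kN.
Bearing (10 mm plate, F_u = 450 MPa): end bolts L_c = 31 − 18/2 = 22, R_n = min(1.2×22×10×450, 2.4×16×10×450) = 118.8 kN/bolt; interior L_c = 62 − 18 = 44, R_n = 172.8 kN/bolt. φR_n = 0.75 × (2×118.8 + 6×172.8) = 955.8 kN.
Tension yield (gross): A_g = 130×10 = 1300 mm². φR_n = 0.90 × 300 × 1300 = 351.0 kN.
Governing: min(565.8, 955.8, 351.0) = 351.0 kN → gross-section yield.

351.0 kN (gross-section yield governs)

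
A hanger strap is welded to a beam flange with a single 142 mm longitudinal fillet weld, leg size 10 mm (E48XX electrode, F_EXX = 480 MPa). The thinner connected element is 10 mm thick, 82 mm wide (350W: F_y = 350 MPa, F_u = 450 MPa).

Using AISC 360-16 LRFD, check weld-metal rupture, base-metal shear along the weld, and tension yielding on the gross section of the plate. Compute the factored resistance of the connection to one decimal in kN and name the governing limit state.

216.9 kN (weld metal governs)

Weld metal: throat = 0.707×10 = 7.07 mm, L = 142 mm. φR_n = 0.75 × 0.6 × 480 × 7.07 × 142 = 216.9 kN.
Base metal shear (10 mm plate): yield φR_n = 1.0×0.6×350×10×142 = 298.2 kN; rupture φR_n = 0.75×0.6×450×10×142 = 287.6 kN; take 287.6 kN (rupture).
Tension yield (gross): A_g = 82×10 = 820 mm². φR_n = 0.90 × 350 × 820 = 258.3 kN.
Governing: min(216.9, 287.6, 258.3) = 216.9 kN → weld metal.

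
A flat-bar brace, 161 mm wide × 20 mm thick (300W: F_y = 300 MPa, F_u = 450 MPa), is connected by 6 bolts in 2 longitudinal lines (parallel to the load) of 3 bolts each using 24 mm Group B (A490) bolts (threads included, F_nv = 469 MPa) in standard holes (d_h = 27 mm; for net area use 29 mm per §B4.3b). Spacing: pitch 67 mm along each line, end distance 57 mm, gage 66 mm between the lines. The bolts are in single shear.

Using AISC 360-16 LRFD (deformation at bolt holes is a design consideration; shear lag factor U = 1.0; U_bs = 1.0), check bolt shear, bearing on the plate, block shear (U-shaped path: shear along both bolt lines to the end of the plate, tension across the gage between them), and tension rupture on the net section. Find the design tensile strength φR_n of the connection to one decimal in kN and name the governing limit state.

695.3 kN (net-section rupture governs)

Bolt shear: A_b = π(24)²/4 = 452.39 mm². φR_n = 0.75 × 469 × 452.39 × 6 × 1 = 954.8 kN.
Bearing (20 mm plate, F_u = 450 MPa): end bolts L_c = 57 − 27/2 = 43.5, R_n = min(1.2×43.5×20×450, 2.4×24×20×450) = 469.8 kN/bolt; interior L_c = 67 − 27 = 40, R_n = 432 kN/bolt. φR_n = 0.75 × (2×469.8 + 4×432) = 2000.7 kN.
Block shear: shear path 2×[57+2×67] = 2×191 mm, A_gv = 7640, A_nv = 2×(191 − 2.5×29)×20 = 4740 mm²; tension across gage: (66 − 1×29)×20 = 740 mm². R_n = min(0.6×450×4740, 0.6×300×7640) + 1.0×450×740 = min(1279.8, 1375.2) + 333 = 1612.8 kN. φR_n = 0.75 × 1612.8 = 1209.6 kN.
Tension rupture (net): A_n = (161 − 2×29)×20 = 2060 mm² (U = 1.0, A_e = A_n). φR_n = 0.75 × 450 × 2060 = 695.3 kN.
Governing: min(954.8, 2000.7, 1209.6, 695.3) = 695.3 kN → net-section rupture.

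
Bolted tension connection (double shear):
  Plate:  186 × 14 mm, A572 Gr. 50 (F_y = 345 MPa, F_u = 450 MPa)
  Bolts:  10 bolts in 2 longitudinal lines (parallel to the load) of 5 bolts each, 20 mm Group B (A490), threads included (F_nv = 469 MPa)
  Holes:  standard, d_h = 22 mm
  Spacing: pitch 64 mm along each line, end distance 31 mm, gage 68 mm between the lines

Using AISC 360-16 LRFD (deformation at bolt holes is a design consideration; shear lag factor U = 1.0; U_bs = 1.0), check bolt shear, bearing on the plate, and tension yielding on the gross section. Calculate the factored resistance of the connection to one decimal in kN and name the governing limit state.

Bolt shear: A_b = π(20)²/4 = 314.16 mm². φR_n = 0.75 × 469 × 314.16 × 10 × 2 = 2210.1 kN.
Bearing (14 mm plate, F_u = 450 MPa): end bolts L_c = 31 − 22/2 = 20, R_n = min(1.2×20×14×450, 2.4×20×14×450) = 151.2 kN/bolt; interior L_c = 64 − 22 = 42, R_n = 302.4 kN/bolt. φR_n = 0.75 × (2×151.2 + 8×302.4) = 2041.2 kN.
Tension yield (gross): A_g = 186×14 = 2604 mm². φR_n = 0.90 × 345 × 2604 = 808.5 kN.
Governing: min(2210.1, 2041.2, 808.5) = 808.5 kN → gross-section yield.

808.5 kN (gross-section yield governs)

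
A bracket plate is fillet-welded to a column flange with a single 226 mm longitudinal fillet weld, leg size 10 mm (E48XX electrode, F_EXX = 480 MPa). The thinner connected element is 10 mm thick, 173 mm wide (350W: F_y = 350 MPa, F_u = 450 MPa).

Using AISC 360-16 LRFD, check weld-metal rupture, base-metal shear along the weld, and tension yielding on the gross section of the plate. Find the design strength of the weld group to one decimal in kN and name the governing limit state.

345.1 kN (weld metal governs)

Weld metal: throat = 0.707×10 = 7.07 mm, L = 226 mm. φR_n = 0.75 × 0.6 × 480 × 7.07 × 226 = 345.1 kN.
Base metal shear (10 mm plate): yield φR_n = 1.0×0.6×350×10×226 = 474.6 kN; rupture φR_n = 0.75×0.6×450×10×226 = 457.7 kN; take 457.7 kN (rupture).
Tension yield (gross): A_g = 173×10 = 1730 mm². φR_n = 0.90 × 350 × 1730 = 545.0 kN.
Governing: min(345.1, 457.7, 545.0) = 345.1 kN → weld metal.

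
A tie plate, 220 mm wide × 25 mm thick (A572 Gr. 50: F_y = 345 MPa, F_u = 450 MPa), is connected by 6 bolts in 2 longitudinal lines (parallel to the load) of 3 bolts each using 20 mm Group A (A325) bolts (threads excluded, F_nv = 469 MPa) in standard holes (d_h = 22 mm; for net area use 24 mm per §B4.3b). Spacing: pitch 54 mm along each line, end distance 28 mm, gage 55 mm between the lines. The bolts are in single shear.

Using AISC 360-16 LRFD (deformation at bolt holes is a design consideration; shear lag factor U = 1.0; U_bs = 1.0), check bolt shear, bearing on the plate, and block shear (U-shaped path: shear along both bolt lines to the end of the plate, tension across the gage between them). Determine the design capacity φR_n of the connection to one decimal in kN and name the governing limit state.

Bolt shear: A_b = π(20)²/4 = 314.16 mm². φR_n = 0.75 × 469 × 314.16 × 6 × 1 = 663.0 kN.
Bearing (25 mm plate, F_u = 450 MPa): end bolts L_c = 28 − 22/2 = 17, R_n = min(1.2×17×25×450, 2.4×20×25×450) = 229.5 kN/bolt; interior L_c = 54 − 22 = 32, R_n = 432 kN/bolt. φR_n = 0.75 × (2×229.5 + 4×432) = 1640.3 kN.
Block shear: shear path 2×[28+2×54] = 2×136 mm, A_gv = 6800, A_nv = 2×(136 − 2.5×24)×25 = 3800 mm²; tension across gage: (55 − 1×24)×25 = 775 mm². R_n = min(0.6×450×3800, 0.6×345×6800) + 1.0×450×775 = min(1026, 1407.6) + 348.75 = 1374.8 kN. φR_n = 0.75 × 1374.8 = 1031.1 kN.
Governing: min(663.0, 1640.3, 1031.1) = 663.0 kN → bolt shear.

663.0 kN (bolt shear governs)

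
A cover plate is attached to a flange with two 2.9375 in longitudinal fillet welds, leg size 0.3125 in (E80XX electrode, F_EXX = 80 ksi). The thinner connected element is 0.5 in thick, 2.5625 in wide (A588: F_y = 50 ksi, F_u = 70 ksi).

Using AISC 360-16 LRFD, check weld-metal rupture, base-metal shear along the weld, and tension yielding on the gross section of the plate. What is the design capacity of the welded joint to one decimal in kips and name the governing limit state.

Weld metal: throat = 0.707×0.3125 = 0.22094 in, L = 2×2.9375 = 5.875 in. φR_n = 0.75 × 0.6 × 80 × 0.22094 × 5.875 = 46.7 kips.
Base metal shear (0.5 in plate): yield φR_n = 1.0×0.6×50×0.5×5.875 = 88.1 kips; rupture φR_n = 0.75×0.6×70×0.5×5.875 = 92.5 kips; take 88.1 kips (yield).
Tension yield (gross): A_g = 2.5625×0.5 = 1.2813 in². φR_n = 0.90 × 50 × 1.2813 = 57.7 kips.
Governing: min(46.7, 88.1, 57.7) = 46.7 kips → weld metal.

46.7 kips (weld metal governs)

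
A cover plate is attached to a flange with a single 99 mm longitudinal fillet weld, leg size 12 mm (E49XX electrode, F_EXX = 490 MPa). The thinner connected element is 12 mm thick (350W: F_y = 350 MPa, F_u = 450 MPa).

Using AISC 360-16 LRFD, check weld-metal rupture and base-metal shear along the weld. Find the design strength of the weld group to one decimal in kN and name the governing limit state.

185.2 kN (weld metal governs)

Weld metal: throat = 0.707×12 = 8.484 mm, L = 99 mm. φR_n = 0.75 × 0.6 × 490 × 8.484 × 99 = 185.2 kN.
Base metal shear (12 mm plate): yield φR_n = 1.0×0.6×350×12×99 = 249.5 kN; rupture φR_n = 0.75×0.6×450×12×99 = 240.6 kN; take 240.6 kN (rupture).
Governing: min(185.2, 240.6) = 185.2 kN → weld metal.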